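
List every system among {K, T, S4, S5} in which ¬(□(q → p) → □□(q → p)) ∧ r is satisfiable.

T-tableau for the formula:
1. ¬(□(q → p) → □□(q → p)) ∧ r, u
2. ¬(□(q → p) → □□(q → p)), u
3. r, u
4. □(q → p), u
5. ¬□□(q → p), u
6. q → p, u
7. p, u
8. ¬□(q → p), v
9. q → p, v
10. p, v
11. ¬(q → p), w
12. q, w
13. ¬p, w
Accessibility: uRu, uRv, vRv, vRw, wRw
Complete open branch: satisfiable in T, hence also in K (this T-model is also a K-model).
S4-tableau for the formula:
1. ¬(□(q → p) → □□(q → p)) ∧ r, u
2. ¬(□(q → p) → □□(q → p)), u
3. r, u
4. □(q → p), u
5. ¬□□(q → p), u
6. q → p, u
7. p, u
8. ¬□(q → p), v
9. q → p, v
10. p, v
11. ¬(q → p), w
12. q, w
13. ¬p, w
14. q → p, w
15. p, w
Accessibility: uRu, uRv, uRw, vRv, vRw, wRw
Branch closes: p and ¬p both at w.
Every branch closes (one shown): unsatisfiable in S4, hence also in S5 (every S5-frame is an S4-frame).

K, T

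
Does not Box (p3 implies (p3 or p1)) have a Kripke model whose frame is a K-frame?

Unsatisfiable

1. not Box (p3 implies (p3 or p1)), 0
2. not (p3 implies (p3 or p1)), 1
3. p3, 1
4. not (p3 or p1), 1
5. not p3, 1
6. not p1, 1
Accessibility: 0R1
Branch closes: p3 and not p3 both at 1.
All branches of the tableau close; one closing branch shown above.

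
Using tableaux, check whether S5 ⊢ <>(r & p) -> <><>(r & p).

Tableau for the negation ~(<>(r & p) -> <><>(r & p)):
1. ~(<>(r & p) -> <><>(r & p)), u
2. <>(r & p), u
3. ~<><>(r & p), u
4. ~<>(r & p), u
5. ~(r & p), u
6. ~p, u
7. r & p, v
8. r, v
9. p, v
10. ~<>(r & p), v
11. ~(r & p), v
12. ~p, v
Accessibility: uRu, uRv, vRu, vRv
Branch closes: p and ~p both at v.
All branches of the negation close; one closing branch shown above.

Valid in S5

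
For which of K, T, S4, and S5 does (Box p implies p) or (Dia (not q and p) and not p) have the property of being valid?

T-tableau for the negation not ((Box p implies p) or (Dia (not q and p) and not p)):
1. not ((Box p implies p) or (Dia (not q and p) and not p)), 0
2. not (Box p implies p), 0
3. not (Dia (not q and p) and not p), 0
4. Box p, 0
5. not p, 0
6. p, 0
Accessibility: 0R0
Branch closes: p and not p both at 0.
Every branch closes (one shown): valid in T, hence also in S4, S5 (every theorem of T is a theorem of S4 and S5).
K-tableau for the negation not ((Box p implies p) or (Dia (not q and p) and not p)):
1. not ((Box p implies p) or (Dia (not q and p) and not p)), 0
2. not (Box p implies p), 0
3. not (Dia (not q and p) and not p), 0
4. Box p, 0
5. not p, 0
6. not Dia (not q and p), 0
Complete open branch: countermodel on a K-frame, so not valid in K.

T, S4, S5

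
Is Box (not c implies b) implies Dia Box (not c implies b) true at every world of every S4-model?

Tableau for the negation not (Box (not c implies b) implies Dia Box (not c implies b)):
1. not (Box (not c implies b) implies Dia Box (not c implies b)), 0
2. Box (not c implies b), 0
3. not Dia Box (not c implies b), 0
4. not c implies b, 0
5. not Box (not c implies b), 0
6. b, 0
7. not (not c implies b), 1
8. not c, 1
9. not b, 1
10. not c implies b, 1
11. not Box (not c implies b), 1
12. b, 1
Accessibility: 0R0, 0R1, 1R1
Branch closes: b and not b both at 1.
Every branch of the negation's tableau closes; the branch above is one of them.

Valid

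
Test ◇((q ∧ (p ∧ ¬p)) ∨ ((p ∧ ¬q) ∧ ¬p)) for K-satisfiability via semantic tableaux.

1. ◇((q ∧ (p ∧ ¬p)) ∨ ((p ∧ ¬q) ∧ ¬p)), u
2. (q ∧ (p ∧ ¬p)) ∨ ((p ∧ ¬q) ∧ ¬p), v
3. (p ∧ ¬q) ∧ ¬p, v
4. p ∧ ¬q, v
5. ¬p, v
6. p, v
7. ¬q, v
Accessibility: uRv
Branch closes: p and ¬p both at v.
Every branch closes; the branch above is one of them.

Unsatisfiable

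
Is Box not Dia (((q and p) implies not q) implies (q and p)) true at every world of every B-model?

Not valid

Tableau for the negation not Box not Dia (((q and p) implies not q) implies (q and p)):
1. not Box not Dia (((q and p) implies not q) implies (q and p)), 0
2. Dia (((q and p) implies not q) implies (q and p)), 1
3. ((q and p) implies not q) implies (q and p), 2
4. q and p, 2
5. q, 2
6. p, 2
Accessibility: 0R0, 0R1, 1R0, 1R1, 1R2, 2R1, 2R2
The negation has an open branch (countermodel exists).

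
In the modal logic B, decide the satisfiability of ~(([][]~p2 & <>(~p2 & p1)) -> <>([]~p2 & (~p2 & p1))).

1. ~(([][]~p2 & <>(~p2 & p1)) -> <>([]~p2 & (~p2 & p1))), w0
2. [][]~p2 & <>(~p2 & p1), w0
3. ~<>([]~p2 & (~p2 & p1)), w0
4. [][]~p2, w0
5. <>(~p2 & p1), w0
6. ~([]~p2 & (~p2 & p1)), w0
7. []~p2, w0
8. ~p2, w0
9. ~[]~p2, w0
10. ~p2 & p1, w1
11. ~p2, w1
12. p1, w1
13. ~([]~p2 & (~p2 & p1)), w1
14. []~p2, w1
15. ~[]~p2, w1
16. p2, w2
17. ~([]~p2 & (~p2 & p1)), w2
18. []~p2, w2
19. ~p2, w2
Accessibility: w0Rw0, w0Rw1, w0Rw2, w1Rw0, w1Rw1, w2Rw0, w2Rw2
Branch closes: p2 and ~p2 both at w2.
All branches of the tableau close; one closing branch shown above.

Unsatisfiable (every branch closes)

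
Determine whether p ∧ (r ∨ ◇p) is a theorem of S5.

Invalid (countermodel exists)

Tableau for the negation ¬(p ∧ (r ∨ ◇p)):
1. ¬(p ∧ (r ∨ ◇p)), 0
2. ¬(r ∨ ◇p), 0   [¬∧-rule on 1 (branches; this branch)]
3. ¬r, 0   [¬∨-rule on 2]
4. ¬◇p, 0   [¬∨-rule on 2]
5. ¬p, 0   [¬◇-rule on 4 via 0R0]
Accessibility: 0R0
The negation has an open branch (countermodel exists).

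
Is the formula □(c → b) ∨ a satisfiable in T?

1. □(c → b) ∨ a, 0
2. a, 0   [∨-rule on 1 (branches; this branch)]
Accessibility: 0R0

Yes, satisfiable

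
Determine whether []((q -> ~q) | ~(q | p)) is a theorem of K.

Tableau for the negation ~[]((q -> ~q) | ~(q | p)):
1. ~[]((q -> ~q) | ~(q | p)), w0
2. ~((q -> ~q) | ~(q | p)), w1
3. ~(q -> ~q), w1
4. q | p, w1
5. q, w1
6. p, w1
Accessibility: w0Rw1
The negation has an open branch (countermodel exists).

No, not valid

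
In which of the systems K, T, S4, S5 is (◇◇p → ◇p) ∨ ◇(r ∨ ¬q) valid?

T-tableau for the negation ¬((◇◇p → ◇p) ∨ ◇(r ∨ ¬q)):
1. ¬((◇◇p → ◇p) ∨ ◇(r ∨ ¬q)), w0
2. ¬(◇◇p → ◇p), w0
3. ¬◇(r ∨ ¬q), w0
4. ◇◇p, w0
5. ¬◇p, w0
6. ¬(r ∨ ¬q), w0
7. ¬r, w0
8. q, w0
9. ¬p, w0
10. ◇p, w1
11. ¬(r ∨ ¬q), w1
12. ¬r, w1
13. q, w1
14. ¬p, w1
15. p, w2
Accessibility: w0Rw0, w0Rw1, w1Rw1, w1Rw2, w2Rw2
Complete open branch: countermodel on a T-frame, so not valid in T, nor in K (the same frame is also a K-frame).
S4-tableau for the negation ¬((◇◇p → ◇p) ∨ ◇(r ∨ ¬q)):
1. ¬((◇◇p → ◇p) ∨ ◇(r ∨ ¬q)), w0
2. ¬(◇◇p → ◇p), w0
3. ¬◇(r ∨ ¬q), w0
4. ◇◇p, w0
5. ¬◇p, w0
6. ¬(r ∨ ¬q), w0
7. ¬r, w0
8. q, w0
9. ¬p, w0
10. ◇p, w1
11. ¬(r ∨ ¬q), w1
12. ¬r, w1
13. q, w1
14. ¬p, w1
15. p, w2
16. ¬(r ∨ ¬q), w2
17. ¬r, w2
18. q, w2
19. ¬p, w2
Accessibility: w0Rw0, w0Rw1, w0Rw2, w1Rw1, w1Rw2, w2Rw2
Branch closes: p and ¬p both at w2.
Every branch closes (one shown): valid in S4, hence also in S5 (every theorem of S4 is a theorem of S5).

S4, S5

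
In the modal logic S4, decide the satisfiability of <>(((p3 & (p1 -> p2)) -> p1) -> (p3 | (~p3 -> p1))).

1. <>(((p3 & (p1 -> p2)) -> p1) -> (p3 | (~p3 -> p1))), 0
2. ((p3 & (p1 -> p2)) -> p1) -> (p3 | (~p3 -> p1)), 1
3. p3 | (~p3 -> p1), 1
4. ~p3 -> p1, 1
5. p1, 1
Accessibility: 0R0, 0R1, 1R1

Yes, satisfiable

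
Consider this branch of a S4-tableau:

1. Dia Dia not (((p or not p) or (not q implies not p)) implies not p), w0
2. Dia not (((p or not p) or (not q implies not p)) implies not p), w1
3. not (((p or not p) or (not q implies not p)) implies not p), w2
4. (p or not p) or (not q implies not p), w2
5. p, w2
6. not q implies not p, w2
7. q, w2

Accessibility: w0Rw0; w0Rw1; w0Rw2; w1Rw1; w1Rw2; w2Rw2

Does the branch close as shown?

Open

There is no literal clash: for every atom and world, at most one sign appears.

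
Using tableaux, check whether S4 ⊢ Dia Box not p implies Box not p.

Tableau for the negation not (Dia Box not p implies Box not p):
1. not (Dia Box not p implies Box not p), 0
2. Dia Box not p, 0
3. not Box not p, 0
4. Box not p, 1
5. not p, 1
6. p, 2
Accessibility: 0R0, 0R1, 0R2, 1R1, 2R2
The negation has an open branch (countermodel exists).

No, not valid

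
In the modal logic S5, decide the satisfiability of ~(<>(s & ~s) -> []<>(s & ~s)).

1. ~(<>(s & ~s) -> []<>(s & ~s)), w0
2. <>(s & ~s), w0
3. ~[]<>(s & ~s), w0
4. s & ~s, w1
5. s, w1
6. ~s, w1
Accessibility: w0Rw0, w0Rw1, w1Rw0, w1Rw1
Branch closes: s and ~s both at w1.
Every branch closes; the branch above is one of them.

No, unsatisfiable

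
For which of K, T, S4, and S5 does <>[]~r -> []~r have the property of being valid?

S5

S5-tableau for the negation ~(<>[]~r -> []~r):
1. ~(<>[]~r -> []~r), 0
2. <>[]~r, 0
3. ~[]~r, 0
4. []~r, 1
5. ~r, 0
6. ~r, 1
7. r, 2
8. ~r, 2
Accessibility: 0R0, 0R1, 0R2, 1R0, 1R1, 1R2, 2R0, 2R1, 2R2
Branch closes: r and ~r both at 2.
Every branch closes (one shown): valid in S5.
S4-tableau for the negation ~(<>[]~r -> []~r):
1. ~(<>[]~r -> []~r), 0
2. <>[]~r, 0
3. ~[]~r, 0
4. []~r, 1
5. ~r, 1
6. r, 2
Accessibility: 0R0, 0R1, 0R2, 1R1, 2R2
Complete open branch: countermodel on an S4-frame, so not valid in S4, nor in K, T (the same frame is also a K-frame and a T-frame).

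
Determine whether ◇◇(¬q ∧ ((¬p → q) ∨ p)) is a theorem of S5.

Invalid (countermodel exists)

Tableau for the negation ¬◇◇(¬q ∧ ((¬p → q) ∨ p)):
1. ¬◇◇(¬q ∧ ((¬p → q) ∨ p)), 0
2. ¬◇(¬q ∧ ((¬p → q) ∨ p)), 0   [¬◇-rule on 1 via 0R0]
3. ¬(¬q ∧ ((¬p → q) ∨ p)), 0   [¬◇-rule on 2 via 0R0]
4. ¬((¬p → q) ∨ p), 0   [¬∧-rule on 3 (branches; this branch)]
5. ¬(¬p → q), 0   [¬∨-rule on 4]
6. ¬p, 0   [¬∨-rule on 4]
7. ¬q, 0   [¬→-rule on 5]
Accessibility: 0R0
The negation has an open branch (countermodel exists).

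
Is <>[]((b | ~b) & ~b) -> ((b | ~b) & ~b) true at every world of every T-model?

Invalid (countermodel exists)

Tableau for the negation ~(<>[]((b | ~b) & ~b) -> ((b | ~b) & ~b)):
1. ~(<>[]((b | ~b) & ~b) -> ((b | ~b) & ~b)), 0
2. <>[]((b | ~b) & ~b), 0
3. ~((b | ~b) & ~b), 0
4. b, 0
5. []((b | ~b) & ~b), 1
6. (b | ~b) & ~b, 1
7. b | ~b, 1
8. ~b, 1
Accessibility: 0R0, 0R1, 1R1
The negation has an open branch (countermodel exists).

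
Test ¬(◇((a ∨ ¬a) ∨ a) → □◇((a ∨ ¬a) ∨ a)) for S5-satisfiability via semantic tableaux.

1. ¬(◇((a ∨ ¬a) ∨ a) → □◇((a ∨ ¬a) ∨ a)), u
2. ◇((a ∨ ¬a) ∨ a), u   [¬→-rule on 1]
3. ¬□◇((a ∨ ¬a) ∨ a), u   [¬→-rule on 1]
4. (a ∨ ¬a) ∨ a, v   [◇-rule on 2: fresh world v, uRv]
5. a ∨ ¬a, v   [∨-rule on 4 (branches; this branch)]
6. ¬a, v   [∨-rule on 5 (branches; this branch)]
7. ¬◇((a ∨ ¬a) ∨ a), w   [¬□-rule on 3: fresh world w, uRw]
8. ¬((a ∨ ¬a) ∨ a), u   [¬◇-rule on 7 via wRu]
9. ¬(a ∨ ¬a), u   [¬∨-rule on 8]
10. ¬a, u   [¬∨-rule on 8]
11. a, u   [¬∨-rule on 9]
Accessibility: uRu, uRv, uRw, vRu, vRv, vRw, wRu, wRv, wRw
Branch closes: a and ¬a both at u.
(One branch shown.) All branches close.

No, unsatisfiable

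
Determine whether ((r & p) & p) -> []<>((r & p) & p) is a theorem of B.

Valid in B

Tableau for the negation ~(((r & p) & p) -> []<>((r & p) & p)):
1. ~(((r & p) & p) -> []<>((r & p) & p)), w0
2. (r & p) & p, w0
3. ~[]<>((r & p) & p), w0
4. r & p, w0
5. p, w0
6. r, w0
7. ~<>((r & p) & p), w1
8. ~((r & p) & p), w0
9. ~((r & p) & p), w1
10. ~(r & p), w0
11. ~p, w1
12. ~p, w0
Accessibility: w0Rw0, w0Rw1, w1Rw0, w1Rw1
Branch closes: p and ~p both at w0.
Every branch of the negation's tableau closes; the branch above is one of them.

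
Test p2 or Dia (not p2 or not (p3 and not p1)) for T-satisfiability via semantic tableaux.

1. p2 or Dia (not p2 or not (p3 and not p1)), u
2. Dia (not p2 or not (p3 and not p1)), u
3. not p2 or not (p3 and not p1), v
4. not (p3 and not p1), v
5. p1, v
Accessibility: uRu, uRv, vRv

Satisfiable (open branch found)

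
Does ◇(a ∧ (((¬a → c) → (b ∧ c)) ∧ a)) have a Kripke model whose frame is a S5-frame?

Satisfiable (open branch found)

1. ◇(a ∧ (((¬a → c) → (b ∧ c)) ∧ a)), 0
2. a ∧ (((¬a → c) → (b ∧ c)) ∧ a), 1   [◇-rule on 1: fresh world 1, 0R1]
3. a, 1   [∧-rule on 2]
4. ((¬a → c) → (b ∧ c)) ∧ a, 1   [∧-rule on 2]
5. (¬a → c) → (b ∧ c), 1   [∧-rule on 4]
6. b ∧ c, 1   [→-rule on 5 (branches; this branch)]
7. b, 1   [∧-rule on 6]
8. c, 1   [∧-rule on 6]
Accessibility: 0R0, 0R1, 1R0, 1R1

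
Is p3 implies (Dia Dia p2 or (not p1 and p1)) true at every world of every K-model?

Tableau for the negation not (p3 implies (Dia Dia p2 or (not p1 and p1))):
1. not (p3 implies (Dia Dia p2 or (not p1 and p1))), w0
2. p3, w0
3. not (Dia Dia p2 or (not p1 and p1)), w0
4. not Dia Dia p2, w0
5. not (not p1 and p1), w0
6. not p1, w0
The negation has an open branch (countermodel exists).

Not valid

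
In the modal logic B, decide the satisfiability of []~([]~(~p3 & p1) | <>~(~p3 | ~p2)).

Satisfiable

1. []~([]~(~p3 & p1) | <>~(~p3 | ~p2)), 0
2. ~([]~(~p3 & p1) | <>~(~p3 | ~p2)), 0   [[]-rule on 1 via 0R0]
3. ~[]~(~p3 & p1), 0   [~|-rule on 2]
4. ~<>~(~p3 | ~p2), 0   [~|-rule on 2]
5. ~p3 | ~p2, 0   [~<>-rule on 4 via 0R0]
6. ~p2, 0   [|-rule on 5 (branches; this branch)]
7. ~p3 & p1, 1   [~[]-rule on 3: fresh world 1, 0R1]
8. ~p3, 1   [&-rule on 7]
9. p1, 1   [&-rule on 7]
10. ~([]~(~p3 & p1) | <>~(~p3 | ~p2)), 1   [[]-rule on 1 via 0R1]
11. ~[]~(~p3 & p1), 1   [~|-rule on 10]
12. ~<>~(~p3 | ~p2), 1   [~|-rule on 10]
13. ~p3 | ~p2, 1   [~<>-rule on 4 via 0R1]
14. ~p2, 1   [|-rule on 13 (branches; this branch)]
15. ~p3 & p1, 2   [~[]-rule on 11: fresh world 2, 1R2]
16. ~p3, 2   [&-rule on 15]
17. p1, 2   [&-rule on 15]
18. ~p3 | ~p2, 2   [~<>-rule on 12 via 1R2]
19. ~p2, 2   [|-rule on 18 (branches; this branch)]
Accessibility: 0R0, 0R1, 1R0, 1R1, 1R2, 2R1, 2R2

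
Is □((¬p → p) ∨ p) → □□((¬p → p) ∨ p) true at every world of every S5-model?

Tableau for the negation ¬(□((¬p → p) ∨ p) → □□((¬p → p) ∨ p)):
1. ¬(□((¬p → p) ∨ p) → □□((¬p → p) ∨ p)), 0
2. □((¬p → p) ∨ p), 0
3. ¬□□((¬p → p) ∨ p), 0
4. (¬p → p) ∨ p, 0
5. ¬p → p, 0
6. p, 0
7. ¬□((¬p → p) ∨ p), 1
8. (¬p → p) ∨ p, 1
9. ¬p → p, 1
10. p, 1
11. ¬((¬p → p) ∨ p), 2
12. ¬(¬p → p), 2
13. ¬p, 2
14. (¬p → p) ∨ p, 2
15. ¬p → p, 2
16. p, 2
Accessibility: 0R0, 0R1, 0R2, 1R0, 1R1, 1R2, 2R0, 2R1, 2R2
Branch closes: p and ¬p both at 2.
Every branch of the negation's tableau closes; the branch above is one of them.

Valid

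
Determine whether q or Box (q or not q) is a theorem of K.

Valid in K

Tableau for the negation not (q or Box (q or not q)):
1. not (q or Box (q or not q)), w0
2. not q, w0   [neg-or-rule on 1]
3. not Box (q or not q), w0   [neg-or-rule on 1]
4. not (q or not q), w1   [neg-Box-rule on 3: fresh world w1, w0Rw1]
5. not q, w1   [neg-or-rule on 4]
6. q, w1   [neg-or-rule on 4]
Accessibility: w0Rw1
Branch closes: q and not q both at w1.
Every branch of the negation's tableau closes; the branch above is one of them.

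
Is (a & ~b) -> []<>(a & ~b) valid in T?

Tableau for the negation ~((a & ~b) -> []<>(a & ~b)):
1. ~((a & ~b) -> []<>(a & ~b)), 0
2. a & ~b, 0   [~->-rule on 1]
3. ~[]<>(a & ~b), 0   [~->-rule on 1]
4. a, 0   [&-rule on 2]
5. ~b, 0   [&-rule on 2]
6. ~<>(a & ~b), 1   [~[]-rule on 3: fresh world 1, 0R1]
7. ~(a & ~b), 1   [~<>-rule on 6 via 1R1]
8. b, 1   [~&-rule on 7 (branches; this branch)]
Accessibility: 0R0, 0R1, 1R1
The negation has an open branch (countermodel exists).

Invalid (countermodel exists)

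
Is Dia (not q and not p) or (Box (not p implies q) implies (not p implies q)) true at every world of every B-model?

Yes, valid

Tableau for the negation not (Dia (not q and not p) or (Box (not p implies q) implies (not p implies q))):
1. not (Dia (not q and not p) or (Box (not p implies q) implies (not p implies q))), w0
2. not Dia (not q and not p), w0
3. not (Box (not p implies q) implies (not p implies q)), w0
4. Box (not p implies q), w0
5. not (not p implies q), w0
6. not p, w0
7. not q, w0
8. not (not q and not p), w0
9. not p implies q, w0
10. p, w0
Accessibility: w0Rw0
Branch closes: p and not p both at w0.
All branches of the negation close; one closing branch shown above.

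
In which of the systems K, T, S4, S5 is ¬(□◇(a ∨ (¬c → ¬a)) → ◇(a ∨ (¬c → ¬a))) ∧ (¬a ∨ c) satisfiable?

K-tableau for the formula:
1. ¬(□◇(a ∨ (¬c → ¬a)) → ◇(a ∨ (¬c → ¬a))) ∧ (¬a ∨ c), u
2. ¬(□◇(a ∨ (¬c → ¬a)) → ◇(a ∨ (¬c → ¬a))), u
3. ¬a ∨ c, u
4. □◇(a ∨ (¬c → ¬a)), u
5. ¬◇(a ∨ (¬c → ¬a)), u
6. c, u
Complete open branch: satisfiable in K.
T-tableau for the formula:
1. ¬(□◇(a ∨ (¬c → ¬a)) → ◇(a ∨ (¬c → ¬a))) ∧ (¬a ∨ c), u
2. ¬(□◇(a ∨ (¬c → ¬a)) → ◇(a ∨ (¬c → ¬a))), u
3. ¬a ∨ c, u
4. □◇(a ∨ (¬c → ¬a)), u
5. ¬◇(a ∨ (¬c → ¬a)), u
6. ◇(a ∨ (¬c → ¬a)), u
7. ¬(a ∨ (¬c → ¬a)), u
8. ¬a, u
9. ¬(¬c → ¬a), u
10. ¬c, u
11. a, u
Accessibility: uRu
Branch closes: a and ¬a both at u.
Every branch closes (one shown): unsatisfiable in T, hence also in S4, S5 (every S4/S5-frame is a T-frame).

K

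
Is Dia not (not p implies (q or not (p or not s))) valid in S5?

Tableau for the negation not Dia not (not p implies (q or not (p or not s))):
1. not Dia not (not p implies (q or not (p or not s))), u
2. not p implies (q or not (p or not s)), u   [neg-Dia-rule on 1 via uRu]
3. q or not (p or not s), u   [implies-rule on 2 (branches; this branch)]
4. not (p or not s), u   [or-rule on 3 (branches; this branch)]
5. not p, u   [neg-or-rule on 4]
6. s, u   [neg-or-rule on 4]
Accessibility: uRu
The negation has an open branch (countermodel exists).

Not valid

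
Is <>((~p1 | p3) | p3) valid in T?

Tableau for the negation ~<>((~p1 | p3) | p3):
1. ~<>((~p1 | p3) | p3), w0
2. ~((~p1 | p3) | p3), w0   [~<>-rule on 1 via w0Rw0]
3. ~(~p1 | p3), w0   [~|-rule on 2]
4. ~p3, w0   [~|-rule on 2]
5. p1, w0   [~|-rule on 3]
Accessibility: w0Rw0
The negation has an open branch (countermodel exists).

No, not valid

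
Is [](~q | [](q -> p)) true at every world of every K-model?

Tableau for the negation ~[](~q | [](q -> p)):
1. ~[](~q | [](q -> p)), u
2. ~(~q | [](q -> p)), v
3. q, v
4. ~[](q -> p), v
5. ~(q -> p), w
6. q, w
7. ~p, w
Accessibility: uRv, vRw
The negation has an open branch (countermodel exists).

No, not valid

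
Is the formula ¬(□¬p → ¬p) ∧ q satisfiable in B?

1. ¬(□¬p → ¬p) ∧ q, u
2. ¬(□¬p → ¬p), u
3. q, u
4. □¬p, u
5. p, u
6. ¬p, u
Accessibility: uRu
Branch closes: p and ¬p both at u.
(One branch shown.) All branches close.

Unsatisfiable (every branch closes)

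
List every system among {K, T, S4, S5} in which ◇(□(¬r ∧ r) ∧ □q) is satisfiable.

K-tableau for the formula:
1. ◇(□(¬r ∧ r) ∧ □q), 0
2. □(¬r ∧ r) ∧ □q, 1
3. □(¬r ∧ r), 1
4. □q, 1
Accessibility: 0R1
Complete open branch: satisfiable in K.
T-tableau for the formula:
1. ◇(□(¬r ∧ r) ∧ □q), 0
2. □(¬r ∧ r) ∧ □q, 1
3. □(¬r ∧ r), 1
4. □q, 1
5. ¬r ∧ r, 1
6. ¬r, 1
7. r, 1
Accessibility: 0R0, 0R1, 1R1
Branch closes: r and ¬r both at 1.
Every branch closes (one shown): unsatisfiable in T, hence also in S4, S5 (every S4/S5-frame is a T-frame).

K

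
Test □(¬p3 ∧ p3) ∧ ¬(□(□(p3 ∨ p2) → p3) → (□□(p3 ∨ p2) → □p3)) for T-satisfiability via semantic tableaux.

Unsatisfiable

1. □(¬p3 ∧ p3) ∧ ¬(□(□(p3 ∨ p2) → p3) → (□□(p3 ∨ p2) → □p3)), u
2. □(¬p3 ∧ p3), u
3. ¬(□(□(p3 ∨ p2) → p3) → (□□(p3 ∨ p2) → □p3)), u
4. □(□(p3 ∨ p2) → p3), u
5. ¬(□□(p3 ∨ p2) → □p3), u
6. □□(p3 ∨ p2), u
7. ¬□p3, u
8. ¬p3 ∧ p3, u
9. ¬p3, u
10. p3, u
Accessibility: uRu
Branch closes: p3 and ¬p3 both at u.
(One branch shown.) All branches close.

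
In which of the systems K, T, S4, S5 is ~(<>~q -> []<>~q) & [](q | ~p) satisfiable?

S4-tableau for the formula:
1. ~(<>~q -> []<>~q) & [](q | ~p), u
2. ~(<>~q -> []<>~q), u
3. [](q | ~p), u
4. <>~q, u
5. ~[]<>~q, u
6. q | ~p, u
7. ~p, u
8. ~q, v
9. q | ~p, v
10. ~p, v
11. ~<>~q, w
12. q | ~p, w
13. q, w
14. ~p, w
Accessibility: uRu, uRv, uRw, vRv, wRw
Complete open branch: satisfiable in S4, hence also in K, T (this S4-model is also a K-model and a T-model).
S5-tableau for the formula:
1. ~(<>~q -> []<>~q) & [](q | ~p), u
2. ~(<>~q -> []<>~q), u
3. [](q | ~p), u
4. <>~q, u
5. ~[]<>~q, u
6. q | ~p, u
7. ~p, u
8. ~q, v
9. q | ~p, v
10. ~p, v
11. ~<>~q, w
12. q | ~p, w
13. q, u
14. q, v
Accessibility: uRu, uRv, uRw, vRu, vRv, vRw, wRu, wRv, wRw
Branch closes: q and ~q both at v.
Every branch closes (one shown): unsatisfiable in S5.

K, T, S4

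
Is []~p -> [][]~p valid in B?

Tableau for the negation ~([]~p -> [][]~p):
1. ~([]~p -> [][]~p), u
2. []~p, u
3. ~[][]~p, u
4. ~p, u
5. ~[]~p, v
6. ~p, v
7. p, w
Accessibility: uRu, uRv, vRu, vRv, vRw, wRv, wRw
The negation has an open branch (countermodel exists).

Invalid (countermodel exists)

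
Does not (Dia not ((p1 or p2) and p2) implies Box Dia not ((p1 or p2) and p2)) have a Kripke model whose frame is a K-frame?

1. not (Dia not ((p1 or p2) and p2) implies Box Dia not ((p1 or p2) and p2)), w0
2. Dia not ((p1 or p2) and p2), w0
3. not Box Dia not ((p1 or p2) and p2), w0
4. not ((p1 or p2) and p2), w1
5. not p2, w1
6. not Dia not ((p1 or p2) and p2), w2
Accessibility: w0Rw1, w0Rw2

Yes, satisfiable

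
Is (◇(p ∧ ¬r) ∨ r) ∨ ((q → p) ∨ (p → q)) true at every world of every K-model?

Tableau for the negation ¬((◇(p ∧ ¬r) ∨ r) ∨ ((q → p) ∨ (p → q))):
1. ¬((◇(p ∧ ¬r) ∨ r) ∨ ((q → p) ∨ (p → q))), 0
2. ¬(◇(p ∧ ¬r) ∨ r), 0   [¬∨-rule on 1]
3. ¬((q → p) ∨ (p → q)), 0   [¬∨-rule on 1]
4. ¬◇(p ∧ ¬r), 0   [¬∨-rule on 2]
5. ¬r, 0   [¬∨-rule on 2]
6. ¬(q → p), 0   [¬∨-rule on 3]
7. ¬(p → q), 0   [¬∨-rule on 3]
8. q, 0   [¬→-rule on 6]
9. ¬p, 0   [¬→-rule on 6]
10. p, 0   [¬→-rule on 7]
11. ¬q, 0   [¬→-rule on 7]
Branch closes: p and ¬p both at 0.
All branches of the negation close; one closing branch shown above.

Valid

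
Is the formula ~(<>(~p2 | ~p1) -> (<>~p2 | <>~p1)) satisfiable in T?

Unsatisfiable

1. ~(<>(~p2 | ~p1) -> (<>~p2 | <>~p1)), w0
2. <>(~p2 | ~p1), w0   [~->-rule on 1]
3. ~(<>~p2 | <>~p1), w0   [~->-rule on 1]
4. ~<>~p2, w0   [~|-rule on 3]
5. ~<>~p1, w0   [~|-rule on 3]
6. p2, w0   [~<>-rule on 4 via w0Rw0]
7. p1, w0   [~<>-rule on 5 via w0Rw0]
8. ~p2 | ~p1, w1   [<>-rule on 2: fresh world w1, w0Rw1]
9. p2, w1   [~<>-rule on 4 via w0Rw1]
10. p1, w1   [~<>-rule on 5 via w0Rw1]
11. ~p1, w1   [|-rule on 8 (branches; this branch)]
Accessibility: w0Rw0, w0Rw1, w1Rw1
Branch closes: p1 and ~p1 both at w1.
All branches of the tableau close; one closing branch shown above.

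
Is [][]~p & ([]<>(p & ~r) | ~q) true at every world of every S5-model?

Tableau for the negation ~([][]~p & ([]<>(p & ~r) | ~q)):
1. ~([][]~p & ([]<>(p & ~r) | ~q)), 0
2. ~([]<>(p & ~r) | ~q), 0
3. ~[]<>(p & ~r), 0
4. q, 0
5. ~<>(p & ~r), 1
6. ~(p & ~r), 0
7. ~(p & ~r), 1
8. r, 0
9. r, 1
Accessibility: 0R0, 0R1, 1R0, 1R1
The negation has an open branch (countermodel exists).

No, not valid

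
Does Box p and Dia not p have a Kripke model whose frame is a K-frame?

1. Box p and Dia not p, w0
2. Box p, w0
3. Dia not p, w0
4. not p, w1
5. p, w1
Accessibility: w0Rw1
Branch closes: p and not p both at w1.
(One branch shown.) All branches close.

Unsatisfiable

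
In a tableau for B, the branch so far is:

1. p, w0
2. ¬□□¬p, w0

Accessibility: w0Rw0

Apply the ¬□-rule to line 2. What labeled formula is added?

a fresh world w1 with w0Rw1, and ¬□¬p at w1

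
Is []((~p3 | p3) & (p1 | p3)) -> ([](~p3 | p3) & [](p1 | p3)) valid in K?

Yes, valid

Tableau for the negation ~([]((~p3 | p3) & (p1 | p3)) -> ([](~p3 | p3) & [](p1 | p3))):
1. ~([]((~p3 | p3) & (p1 | p3)) -> ([](~p3 | p3) & [](p1 | p3))), 0
2. []((~p3 | p3) & (p1 | p3)), 0   [~->-rule on 1]
3. ~([](~p3 | p3) & [](p1 | p3)), 0   [~->-rule on 1]
4. ~[](p1 | p3), 0   [~&-rule on 3 (branches; this branch)]
5. ~(p1 | p3), 1   [~[]-rule on 4: fresh world 1, 0R1]
6. ~p1, 1   [~|-rule on 5]
7. ~p3, 1   [~|-rule on 5]
8. (~p3 | p3) & (p1 | p3), 1   [[]-rule on 2 via 0R1]
9. ~p3 | p3, 1   [&-rule on 8]
10. p1 | p3, 1   [&-rule on 8]
11. p3, 1   [|-rule on 10 (branches; this branch)]
Accessibility: 0R1
Branch closes: p3 and ~p3 both at 1.
Every branch of the negation's tableau closes; the branch above is one of them.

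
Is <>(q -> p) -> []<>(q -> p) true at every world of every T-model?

Tableau for the negation ~(<>(q -> p) -> []<>(q -> p)):
1. ~(<>(q -> p) -> []<>(q -> p)), w0
2. <>(q -> p), w0   [~->-rule on 1]
3. ~[]<>(q -> p), w0   [~->-rule on 1]
4. q -> p, w1   [<>-rule on 2: fresh world w1, w0Rw1]
5. p, w1   [->-rule on 4 (branches; this branch)]
6. ~<>(q -> p), w2   [~[]-rule on 3: fresh world w2, w0Rw2]
7. ~(q -> p), w2   [~<>-rule on 6 via w2Rw2]
8. q, w2   [~->-rule on 7]
9. ~p, w2   [~->-rule on 7]
Accessibility: w0Rw0, w0Rw1, w0Rw2, w1Rw1, w2Rw2
The negation has an open branch (countermodel exists).

No, not valid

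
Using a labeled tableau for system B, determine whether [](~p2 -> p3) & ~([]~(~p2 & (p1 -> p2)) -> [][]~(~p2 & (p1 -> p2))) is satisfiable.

Satisfiable (open branch found)

1. [](~p2 -> p3) & ~([]~(~p2 & (p1 -> p2)) -> [][]~(~p2 & (p1 -> p2))), 0
2. [](~p2 -> p3), 0   [&-rule on 1]
3. ~([]~(~p2 & (p1 -> p2)) -> [][]~(~p2 & (p1 -> p2))), 0   [&-rule on 1]
4. []~(~p2 & (p1 -> p2)), 0   [~->-rule on 3]
5. ~[][]~(~p2 & (p1 -> p2)), 0   [~->-rule on 3]
6. ~p2 -> p3, 0   [[]-rule on 2 via 0R0]
7. ~(~p2 & (p1 -> p2)), 0   [[]-rule on 4 via 0R0]
8. p3, 0   [->-rule on 6 (branches; this branch)]
9. ~(p1 -> p2), 0   [~&-rule on 7 (branches; this branch)]
10. p1, 0   [~->-rule on 9]
11. ~p2, 0   [~->-rule on 9]
12. ~[]~(~p2 & (p1 -> p2)), 1   [~[]-rule on 5: fresh world 1, 0R1]
13. ~p2 -> p3, 1   [[]-rule on 2 via 0R1]
14. ~(~p2 & (p1 -> p2)), 1   [[]-rule on 4 via 0R1]
15. p3, 1   [->-rule on 13 (branches; this branch)]
16. ~(p1 -> p2), 1   [~&-rule on 14 (branches; this branch)]
17. p1, 1   [~->-rule on 16]
18. ~p2, 1   [~->-rule on 16]
19. ~p2 & (p1 -> p2), 2   [~[]-rule on 12: fresh world 2, 1R2]
20. ~p2, 2   [&-rule on 19]
21. p1 -> p2, 2   [&-rule on 19]
22. ~p1, 2   [->-rule on 21 (branches; this branch)]
Accessibility: 0R0, 0R1, 1R0, 1R1, 1R2, 2R1, 2R2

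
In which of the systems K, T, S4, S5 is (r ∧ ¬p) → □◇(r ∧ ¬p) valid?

S5-tableau for the negation ¬((r ∧ ¬p) → □◇(r ∧ ¬p)):
1. ¬((r ∧ ¬p) → □◇(r ∧ ¬p)), 0
2. r ∧ ¬p, 0
3. ¬□◇(r ∧ ¬p), 0
4. r, 0
5. ¬p, 0
6. ¬◇(r ∧ ¬p), 1
7. ¬(r ∧ ¬p), 0
8. ¬(r ∧ ¬p), 1
9. p, 0
Accessibility: 0R0, 0R1, 1R0, 1R1
Branch closes: p and ¬p both at 0.
Every branch closes (one shown): valid in S5.
S4-tableau for the negation ¬((r ∧ ¬p) → □◇(r ∧ ¬p)):
1. ¬((r ∧ ¬p) → □◇(r ∧ ¬p)), 0
2. r ∧ ¬p, 0
3. ¬□◇(r ∧ ¬p), 0
4. r, 0
5. ¬p, 0
6. ¬◇(r ∧ ¬p), 1
7. ¬(r ∧ ¬p), 1
8. p, 1
Accessibility: 0R0, 0R1, 1R1
Complete open branch: countermodel on an S4-frame, so not valid in S4, nor in K, T (the same frame is also a K-frame and a T-frame).

S5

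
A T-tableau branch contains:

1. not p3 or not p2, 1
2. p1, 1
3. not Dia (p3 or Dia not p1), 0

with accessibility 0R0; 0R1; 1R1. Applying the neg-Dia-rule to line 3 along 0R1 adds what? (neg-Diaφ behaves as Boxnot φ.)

not (p3 or Dia not p1), 1

neg-Diaφ behaves as Boxnot φ: propagate the negated body to each accessible world.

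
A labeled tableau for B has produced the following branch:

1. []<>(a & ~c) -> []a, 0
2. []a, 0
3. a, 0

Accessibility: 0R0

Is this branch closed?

Open

There is no literal clash: for every atom and world, at most one sign appears.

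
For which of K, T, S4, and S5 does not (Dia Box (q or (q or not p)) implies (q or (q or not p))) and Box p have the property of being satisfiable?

S5-tableau for the formula:
1. not (Dia Box (q or (q or not p)) implies (q or (q or not p))) and Box p, 0
2. not (Dia Box (q or (q or not p)) implies (q or (q or not p))), 0
3. Box p, 0
4. Dia Box (q or (q or not p)), 0
5. not (q or (q or not p)), 0
6. not q, 0
7. not (q or not p), 0
8. p, 0
9. Box (q or (q or not p)), 1
10. p, 1
11. q or (q or not p), 0
12. q or (q or not p), 1
13. q or not p, 0
14. q or not p, 1
15. not p, 0
Accessibility: 0R0, 0R1, 1R0, 1R1
Branch closes: p and not p both at 0.
Every branch closes (one shown): unsatisfiable in S5.
S4-tableau for the formula:
1. not (Dia Box (q or (q or not p)) implies (q or (q or not p))) and Box p, 0
2. not (Dia Box (q or (q or not p)) implies (q or (q or not p))), 0
3. Box p, 0
4. Dia Box (q or (q or not p)), 0
5. not (q or (q or not p)), 0
6. not q, 0
7. not (q or not p), 0
8. p, 0
9. Box (q or (q or not p)), 1
10. p, 1
11. q or (q or not p), 1
12. q or not p, 1
13. q, 1
Accessibility: 0R0, 0R1, 1R1
Complete open branch: satisfiable in S4, hence also in K, T (this S4-model is also a K-model and a T-model).

K, T, S4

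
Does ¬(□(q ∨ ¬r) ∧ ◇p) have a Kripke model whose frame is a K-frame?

1. ¬(□(q ∨ ¬r) ∧ ◇p), w0
2. ¬◇p, w0

Satisfiable (open branch found)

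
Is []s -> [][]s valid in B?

Invalid (countermodel exists)

Tableau for the negation ~([]s -> [][]s):
1. ~([]s -> [][]s), 0
2. []s, 0
3. ~[][]s, 0
4. s, 0
5. ~[]s, 1
6. s, 1
7. ~s, 2
Accessibility: 0R0, 0R1, 1R0, 1R1, 1R2, 2R1, 2R2
The negation has an open branch (countermodel exists).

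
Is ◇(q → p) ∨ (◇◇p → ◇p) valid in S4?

Valid

Tableau for the negation ¬(◇(q → p) ∨ (◇◇p → ◇p)):
1. ¬(◇(q → p) ∨ (◇◇p → ◇p)), w0
2. ¬◇(q → p), w0   [¬∨-rule on 1]
3. ¬(◇◇p → ◇p), w0   [¬∨-rule on 1]
4. ◇◇p, w0   [¬→-rule on 3]
5. ¬◇p, w0   [¬→-rule on 3]
6. ¬(q → p), w0   [¬◇-rule on 2 via w0Rw0]
7. q, w0   [¬→-rule on 6]
8. ¬p, w0   [¬→-rule on 6]
9. ◇p, w1   [◇-rule on 4: fresh world w1, w0Rw1]
10. ¬(q → p), w1   [¬◇-rule on 2 via w0Rw1]
11. q, w1   [¬→-rule on 10]
12. ¬p, w1   [¬→-rule on 10]
13. p, w2   [◇-rule on 9: fresh world w2, w1Rw2]
14. ¬(q → p), w2   [¬◇-rule on 2 via w0Rw2]
15. q, w2   [¬→-rule on 14]
16. ¬p, w2   [¬→-rule on 14]
Accessibility: w0Rw0, w0Rw1, w0Rw2, w1Rw1, w1Rw2, w2Rw2
Branch closes: p and ¬p both at w2.
All branches of the negation close; one closing branch shown above.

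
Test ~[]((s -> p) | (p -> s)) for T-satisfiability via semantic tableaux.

No, unsatisfiable

1. ~[]((s -> p) | (p -> s)), w0
2. ~((s -> p) | (p -> s)), w1
3. ~(s -> p), w1
4. ~(p -> s), w1
5. s, w1
6. ~p, w1
7. p, w1
8. ~s, w1
Accessibility: w0Rw0, w0Rw1, w1Rw1
Branch closes: p and ~p both at w1.
All branches of the tableau close; one closing branch shown above.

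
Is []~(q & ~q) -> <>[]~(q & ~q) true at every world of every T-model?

Valid in T

Tableau for the negation ~([]~(q & ~q) -> <>[]~(q & ~q)):
1. ~([]~(q & ~q) -> <>[]~(q & ~q)), 0
2. []~(q & ~q), 0
3. ~<>[]~(q & ~q), 0
4. ~(q & ~q), 0
5. ~[]~(q & ~q), 0
6. q, 0
7. q & ~q, 1
8. q, 1
9. ~q, 1
Accessibility: 0R0, 0R1, 1R1
Branch closes: q and ~q both at 1.
All branches of the negation close; one closing branch shown above.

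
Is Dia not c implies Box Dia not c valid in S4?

Tableau for the negation not (Dia not c implies Box Dia not c):
1. not (Dia not c implies Box Dia not c), u
2. Dia not c, u
3. not Box Dia not c, u
4. not c, v
5. not Dia not c, w
6. c, w
Accessibility: uRu, uRv, uRw, vRv, wRw
The negation has an open branch (countermodel exists).

No, not valid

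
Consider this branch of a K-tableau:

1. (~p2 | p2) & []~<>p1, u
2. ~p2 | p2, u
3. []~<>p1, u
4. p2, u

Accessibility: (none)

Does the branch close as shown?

No world carries both an atom and its negation.

No, open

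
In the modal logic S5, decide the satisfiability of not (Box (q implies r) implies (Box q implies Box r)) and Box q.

1. not (Box (q implies r) implies (Box q implies Box r)) and Box q, u
2. not (Box (q implies r) implies (Box q implies Box r)), u
3. Box q, u
4. Box (q implies r), u
5. not (Box q implies Box r), u
6. not Box r, u
7. q, u
8. q implies r, u
9. r, u
10. not r, v
11. q, v
12. q implies r, v
13. r, v
Accessibility: uRu, uRv, vRu, vRv
Branch closes: r and not r both at v.
All branches of the tableau close; one closing branch shown above.

No, unsatisfiable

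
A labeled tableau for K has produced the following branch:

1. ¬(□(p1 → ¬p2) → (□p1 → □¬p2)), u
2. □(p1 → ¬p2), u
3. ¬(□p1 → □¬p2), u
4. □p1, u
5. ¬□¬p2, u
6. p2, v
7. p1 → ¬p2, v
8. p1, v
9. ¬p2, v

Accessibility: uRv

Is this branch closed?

Closed

Both p2 and ¬p2 appear at v.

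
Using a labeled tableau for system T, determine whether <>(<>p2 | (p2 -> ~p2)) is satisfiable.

Satisfiable (open branch found)

1. <>(<>p2 | (p2 -> ~p2)), 0
2. <>p2 | (p2 -> ~p2), 1   [<>-rule on 1: fresh world 1, 0R1]
3. p2 -> ~p2, 1   [|-rule on 2 (branches; this branch)]
4. ~p2, 1   [->-rule on 3 (branches; this branch)]
Accessibility: 0R0, 0R1, 1R1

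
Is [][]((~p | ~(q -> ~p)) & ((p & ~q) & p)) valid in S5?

Tableau for the negation ~[][]((~p | ~(q -> ~p)) & ((p & ~q) & p)):
1. ~[][]((~p | ~(q -> ~p)) & ((p & ~q) & p)), u
2. ~[]((~p | ~(q -> ~p)) & ((p & ~q) & p)), v
3. ~((~p | ~(q -> ~p)) & ((p & ~q) & p)), w
4. ~((p & ~q) & p), w
5. ~p, w
Accessibility: uRu, uRv, uRw, vRu, vRv, vRw, wRu, wRv, wRw
The negation has an open branch (countermodel exists).

Invalid (countermodel exists)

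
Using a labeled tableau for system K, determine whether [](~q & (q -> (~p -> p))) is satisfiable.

Satisfiable

1. [](~q & (q -> (~p -> p))), w0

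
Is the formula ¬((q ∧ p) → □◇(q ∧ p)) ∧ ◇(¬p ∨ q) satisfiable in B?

1. ¬((q ∧ p) → □◇(q ∧ p)) ∧ ◇(¬p ∨ q), 0
2. ¬((q ∧ p) → □◇(q ∧ p)), 0
3. ◇(¬p ∨ q), 0
4. q ∧ p, 0
5. ¬□◇(q ∧ p), 0
6. q, 0
7. p, 0
8. ¬p ∨ q, 1
9. q, 1
10. ¬◇(q ∧ p), 2
11. ¬(q ∧ p), 0
12. ¬(q ∧ p), 2
13. ¬p, 0
Accessibility: 0R0, 0R1, 0R2, 1R0, 1R1, 2R0, 2R2
Branch closes: p and ¬p both at 0.
Every branch closes; the branch above is one of them.

Unsatisfiable (every branch closes)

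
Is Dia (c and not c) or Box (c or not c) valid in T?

Valid

Tableau for the negation not (Dia (c and not c) or Box (c or not c)):
1. not (Dia (c and not c) or Box (c or not c)), u
2. not Dia (c and not c), u   [neg-or-rule on 1]
3. not Box (c or not c), u   [neg-or-rule on 1]
4. not (c and not c), u   [neg-Dia-rule on 2 via uRu]
5. c, u   [neg-and-rule on 4 (branches; this branch)]
6. not (c or not c), v   [neg-Box-rule on 3: fresh world v, uRv]
7. not c, v   [neg-or-rule on 6]
8. c, v   [neg-or-rule on 6]
Accessibility: uRu, uRv, vRv
Branch closes: c and not c both at v.
Every branch of the negation's tableau closes; the branch above is one of them.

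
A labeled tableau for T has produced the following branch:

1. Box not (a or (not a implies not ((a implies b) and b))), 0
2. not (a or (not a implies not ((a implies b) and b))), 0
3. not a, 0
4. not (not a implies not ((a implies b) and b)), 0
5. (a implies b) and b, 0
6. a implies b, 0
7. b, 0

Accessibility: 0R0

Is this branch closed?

No world carries both an atom and its negation.

Open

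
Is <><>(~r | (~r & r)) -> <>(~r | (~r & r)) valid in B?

Invalid (countermodel exists)

Tableau for the negation ~(<><>(~r | (~r & r)) -> <>(~r | (~r & r))):
1. ~(<><>(~r | (~r & r)) -> <>(~r | (~r & r))), w0
2. <><>(~r | (~r & r)), w0
3. ~<>(~r | (~r & r)), w0
4. ~(~r | (~r & r)), w0
5. r, w0
6. ~(~r & r), w0
7. <>(~r | (~r & r)), w1
8. ~(~r | (~r & r)), w1
9. r, w1
10. ~(~r & r), w1
11. ~r | (~r & r), w2
12. ~r, w2
Accessibility: w0Rw0, w0Rw1, w1Rw0, w1Rw1, w1Rw2, w2Rw1, w2Rw2
The negation has an open branch (countermodel exists).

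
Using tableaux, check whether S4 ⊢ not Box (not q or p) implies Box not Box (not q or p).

Tableau for the negation not (not Box (not q or p) implies Box not Box (not q or p)):
1. not (not Box (not q or p) implies Box not Box (not q or p)), 0
2. not Box (not q or p), 0   [neg-implies-rule on 1]
3. not Box not Box (not q or p), 0   [neg-implies-rule on 1]
4. not (not q or p), 1   [neg-Box-rule on 2: fresh world 1, 0R1]
5. q, 1   [neg-or-rule on 4]
6. not p, 1   [neg-or-rule on 4]
7. Box (not q or p), 2   [neg-Box-rule on 3: fresh world 2, 0R2]
8. not q or p, 2   [Box-rule on 7 via 2R2]
9. p, 2   [or-rule on 8 (branches; this branch)]
Accessibility: 0R0, 0R1, 0R2, 1R1, 2R2
The negation has an open branch (countermodel exists).

Not valid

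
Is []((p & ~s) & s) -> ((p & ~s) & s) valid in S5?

Valid in S5

Tableau for the negation ~([]((p & ~s) & s) -> ((p & ~s) & s)):
1. ~([]((p & ~s) & s) -> ((p & ~s) & s)), w0
2. []((p & ~s) & s), w0
3. ~((p & ~s) & s), w0
4. (p & ~s) & s, w0
5. p & ~s, w0
6. s, w0
7. p, w0
8. ~s, w0
Accessibility: w0Rw0
Branch closes: s and ~s both at w0.
All branches of the negation close; one closing branch shown above.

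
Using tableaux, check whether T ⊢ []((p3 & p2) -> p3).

Yes, valid

Tableau for the negation ~[]((p3 & p2) -> p3):
1. ~[]((p3 & p2) -> p3), w0
2. ~((p3 & p2) -> p3), w1
3. p3 & p2, w1
4. ~p3, w1
5. p3, w1
6. p2, w1
Accessibility: w0Rw0, w0Rw1, w1Rw1
Branch closes: p3 and ~p3 both at w1.
All branches of the negation close; one closing branch shown above.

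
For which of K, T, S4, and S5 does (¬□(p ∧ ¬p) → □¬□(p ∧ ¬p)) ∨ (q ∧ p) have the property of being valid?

T-tableau for the negation ¬((¬□(p ∧ ¬p) → □¬□(p ∧ ¬p)) ∨ (q ∧ p)):
1. ¬((¬□(p ∧ ¬p) → □¬□(p ∧ ¬p)) ∨ (q ∧ p)), u
2. ¬(¬□(p ∧ ¬p) → □¬□(p ∧ ¬p)), u   [¬∨-rule on 1]
3. ¬(q ∧ p), u   [¬∨-rule on 1]
4. ¬□(p ∧ ¬p), u   [¬→-rule on 2]
5. ¬□¬□(p ∧ ¬p), u   [¬→-rule on 2]
6. ¬p, u   [¬∧-rule on 3 (branches; this branch)]
7. ¬(p ∧ ¬p), v   [¬□-rule on 4: fresh world v, uRv]
8. p, v   [¬∧-rule on 7 (branches; this branch)]
9. □(p ∧ ¬p), w   [¬□-rule on 5: fresh world w, uRw]
10. p ∧ ¬p, w   [□-rule on 9 via wRw]
11. p, w   [∧-rule on 10]
12. ¬p, w   [∧-rule on 10]
Accessibility: uRu, uRv, uRw, vRv, wRw
Branch closes: p and ¬p both at w.
Every branch closes (one shown): valid in T, hence also in S4, S5 (every theorem of T is a theorem of S4 and S5).
K-tableau for the negation ¬((¬□(p ∧ ¬p) → □¬□(p ∧ ¬p)) ∨ (q ∧ p)):
1. ¬((¬□(p ∧ ¬p) → □¬□(p ∧ ¬p)) ∨ (q ∧ p)), u
2. ¬(¬□(p ∧ ¬p) → □¬□(p ∧ ¬p)), u   [¬∨-rule on 1]
3. ¬(q ∧ p), u   [¬∨-rule on 1]
4. ¬□(p ∧ ¬p), u   [¬→-rule on 2]
5. ¬□¬□(p ∧ ¬p), u   [¬→-rule on 2]
6. ¬p, u   [¬∧-rule on 3 (branches; this branch)]
7. ¬(p ∧ ¬p), v   [¬□-rule on 4: fresh world v, uRv]
8. p, v   [¬∧-rule on 7 (branches; this branch)]
9. □(p ∧ ¬p), w   [¬□-rule on 5: fresh world w, uRw]
Accessibility: uRv, uRw
Complete open branch: countermodel on a K-frame, so not valid in K.

T, S4, S5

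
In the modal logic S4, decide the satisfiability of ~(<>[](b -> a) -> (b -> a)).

1. ~(<>[](b -> a) -> (b -> a)), u
2. <>[](b -> a), u
3. ~(b -> a), u
4. b, u
5. ~a, u
6. [](b -> a), v
7. b -> a, v
8. a, v
Accessibility: uRu, uRv, vRv

Satisfiable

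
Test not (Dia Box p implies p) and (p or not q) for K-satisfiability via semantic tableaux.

1. not (Dia Box p implies p) and (p or not q), u
2. not (Dia Box p implies p), u   [and-rule on 1]
3. p or not q, u   [and-rule on 1]
4. Dia Box p, u   [neg-implies-rule on 2]
5. not p, u   [neg-implies-rule on 2]
6. not q, u   [or-rule on 3 (branches; this branch)]
7. Box p, v   [Dia-rule on 4: fresh world v, uRv]
Accessibility: uRv

Satisfiable (open branch found)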